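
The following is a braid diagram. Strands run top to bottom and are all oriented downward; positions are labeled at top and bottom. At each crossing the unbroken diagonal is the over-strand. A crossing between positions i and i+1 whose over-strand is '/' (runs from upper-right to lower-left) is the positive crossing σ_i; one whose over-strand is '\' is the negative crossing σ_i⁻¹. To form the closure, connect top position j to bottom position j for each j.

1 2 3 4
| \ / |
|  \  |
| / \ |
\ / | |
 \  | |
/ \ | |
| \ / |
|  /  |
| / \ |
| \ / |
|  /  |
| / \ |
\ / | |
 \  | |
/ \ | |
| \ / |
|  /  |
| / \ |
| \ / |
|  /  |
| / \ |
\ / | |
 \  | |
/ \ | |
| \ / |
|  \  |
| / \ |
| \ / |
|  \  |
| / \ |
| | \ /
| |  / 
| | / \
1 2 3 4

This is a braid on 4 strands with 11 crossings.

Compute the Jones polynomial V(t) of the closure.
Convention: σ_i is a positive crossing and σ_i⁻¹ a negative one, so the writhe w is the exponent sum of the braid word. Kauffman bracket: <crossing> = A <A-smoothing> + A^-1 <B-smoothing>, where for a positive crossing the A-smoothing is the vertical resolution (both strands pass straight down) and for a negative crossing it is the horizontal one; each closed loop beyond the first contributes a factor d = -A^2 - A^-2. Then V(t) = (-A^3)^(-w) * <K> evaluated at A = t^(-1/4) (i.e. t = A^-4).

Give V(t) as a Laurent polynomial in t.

Reading the diagram top to bottom ('/'-over between positions i,i+1 = s_i, '\'-over = s_i^-1): braid word = s2^-1 s1^-1 s2 s2 s1^-1 s2 s2 s1^-1 s2^-1 s2^-1 s3.
The presented braid s2^-1 s1^-1 s2 s2 s1^-1 s2 s2 s1^-1 s2^-1 s2^-1 s3 on 4 strands reduces by inverse Markov moves (closure unchanged at each step):
  Destabilize: the word has the form β·s3 where s3 occurs only as the final letter (β ∈ B_3); drop it and the last strand → 3 strands.
Reduced to β = s2^-1 s1^-1 s2 s2 s1^-1 s2 s2 s1^-1 s2^-1 s2^-1 on 3 strands, 10 crossings.
Compute on β:
Braid: s2^-1 s1^-1 s2 s2 s1^-1 s2 s2 s1^-1 s2^-1 s2^-1 on 3 strands, 10 crossings.
Writhe w = (#positive) - (#negative) = 4 - 6 = -2.
Enumerate smoothing states for the bracket polynomial. There are 2^10 = 1024 states.
Smooth each crossing (0=||, 1=⌣⌢); contribution A^(Σ sign_k(1-2s_k)) * d^(L-1).
Tabulate the states by total A-exponent and number of loops L (A-exp: L × count):
  A^10: L=5 ×1
  A^8: L=4 ×10
  A^6: L=3 ×39, L=5 ×6
  A^4: L=2 ×66, L=4 ×52, L=6 ×2
  A^2: L=1 ×45, L=3 ×124, L=5 ×41
  A^0: L=2 ×118, L=4 ×113, L=6 ×21
  A^-2: L=1 ×20, L=3 ×120, L=5 ×63, L=7 ×7
  A^-4: L=2 ×30, L=4 ×68, L=6 ×21, L=8 ×1
  A^-6: L=3 ×20, L=5 ×22, L=7 ×3
  A^-8: L=4 ×7, L=6 ×3
  A^-10: L=5 ×1
Each group contributes A^e * Σ count * d^(L-1):
Powers of d = -A^2 - A^-2: d^2 = A^4 + 2 + A^-4; d^3 = -A^6 - 3*A^2 - 3*A^-2 - A^-6; d^4 = A^8 + 4*A^4 + 6 + 4*A^-4 + A^-8; d^5 = -A^10 - 5*A^6 - 10*A^2 - 10*A^-2 - 5*A^-6 - A^-10; d^6 = A^12 + 6*A^8 + 15*A^4 + 20 + 15*A^-4 + 6*A^-8 + A^-12; d^7 = -A^14 - 7*A^10 - 21*A^6 - 35*A^2 - 35*A^-2 - 21*A^-6 - 7*A^-10 - A^-14.
  A^10 * (d^4) = A^18 + 4*A^14 + 6*A^10 + 4*A^6 + A^2
  A^8 * (10*d^3) = -10*A^14 - 30*A^10 - 30*A^6 - 10*A^2
  A^6 * (39*d^2 + 6*d^4) = 6*A^14 + 63*A^10 + 114*A^6 + 63*A^2 + 6*A^-2
  A^4 * (66*d + 52*d^3 + 2*d^5) = -2*A^14 - 62*A^10 - 242*A^6 - 242*A^2 - 62*A^-2 - 2*A^-6
  A^2 * (45 + 124*d^2 + 41*d^4) = 41*A^10 + 288*A^6 + 539*A^2 + 288*A^-2 + 41*A^-6
  A^0 * (118*d + 113*d^3 + 21*d^5) = -21*A^10 - 218*A^6 - 667*A^2 - 667*A^-2 - 218*A^-6 - 21*A^-10
  A^-2 * (20 + 120*d^2 + 63*d^4 + 7*d^6) = 7*A^10 + 105*A^6 + 477*A^2 + 778*A^-2 + 477*A^-6 + 105*A^-10 + 7*A^-14
  A^-4 * (30*d + 68*d^3 + 21*d^5 + d^7) = -A^10 - 28*A^6 - 194*A^2 - 479*A^-2 - 479*A^-6 - 194*A^-10 - 28*A^-14 - A^-18
  A^-6 * (20*d^2 + 22*d^4 + 3*d^6) = 3*A^6 + 40*A^2 + 153*A^-2 + 232*A^-6 + 153*A^-10 + 40*A^-14 + 3*A^-18
  A^-8 * (7*d^3 + 3*d^5) = -3*A^2 - 22*A^-2 - 51*A^-6 - 51*A^-10 - 22*A^-14 - 3*A^-18
  A^-10 * (d^4) = A^-2 + 4*A^-6 + 6*A^-10 + 4*A^-14 + A^-18
Summing the groups: <K> = A^18 - 2*A^14 + 3*A^10 - 4*A^6 + 4*A^2 - 4*A^-2 + 4*A^-6 - 2*A^-10 + A^-14
Normalise by the writhe: (-A^3)^(-w) = (-A^3)^(2) = A^6, so f(A) = A^6 * <K> = A^24 - 2*A^20 + 3*A^16 - 4*A^12 + 4*A^8 - 4*A^4 + 4 - 2*A^-4 + A^-8.
Substitute A = t^(-1/4), i.e. A^e → t^(-e/4): V(t) = t^2 - 2*t + 4 - 4*t^-1 + 4*t^-2 - 4*t^-3 + 3*t^-4 - 2*t^-5 + t^-6

Answer: t^2 - 2*t + 4 - 4*t^-1 + 4*t^-2 - 4*t^-3 + 3*t^-4 - 2*t^-5 + t^-6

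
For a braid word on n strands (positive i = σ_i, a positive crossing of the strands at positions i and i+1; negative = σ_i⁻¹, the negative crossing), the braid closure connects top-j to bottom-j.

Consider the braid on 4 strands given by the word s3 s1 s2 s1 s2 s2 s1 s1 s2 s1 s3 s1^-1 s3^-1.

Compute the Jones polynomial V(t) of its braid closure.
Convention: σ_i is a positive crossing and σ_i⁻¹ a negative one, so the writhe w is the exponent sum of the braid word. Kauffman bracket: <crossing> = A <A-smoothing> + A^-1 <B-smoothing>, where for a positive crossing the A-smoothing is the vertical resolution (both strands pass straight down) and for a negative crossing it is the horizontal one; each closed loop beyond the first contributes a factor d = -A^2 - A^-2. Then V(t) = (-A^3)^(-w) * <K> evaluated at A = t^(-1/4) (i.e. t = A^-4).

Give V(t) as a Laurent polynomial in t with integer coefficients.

The presented braid s3 s1 s2 s1 s2 s2 s1 s1 s2 s1 s3 s1^-1 s3^-1 on 4 strands reduces by inverse Markov moves (closure unchanged at each step):
  Deconjugate: the word is γ·β·γ⁻¹ with γ = s3 s1 (prefix) and γ⁻¹ = s1^-1 s3^-1 (suffix); strip both.
  Destabilize: the word has the form β·s3 where s3 occurs only as the final letter (β ∈ B_3); drop it and the last strand → 3 strands.
Reduced to β = s2 s1 s2 s2 s1 s1 s2 s1 on 3 strands, 8 crossings.
Compute on β:
Braid: s2 s1 s2 s2 s1 s1 s2 s1 on 3 strands, 8 crossings.
Writhe w = (#positive) - (#negative) = 8 - 0 = 8.
State-sum expansion of <K>. There are 2^8 = 256 states.
For each crossing: s=0 is the vertical smoothing, s=1 horizontal. Crossing k contributes A^(sign_k * (1 - 2*s_k)); loop factor d = -A^2 - A^-2.
Tabulate the states by total A-exponent and number of loops L (A-exp: L × count):
  A^8: L=3 ×1
  A^6: L=2 ×8
  A^4: L=1 ×16, L=3 ×12
  A^2: L=2 ×48, L=4 ×8
  A^0: L=1 ×17, L=3 ×51, L=5 ×2
  A^-2: L=2 ×34, L=4 ×22
  A^-4: L=1 ×4, L=3 ×21, L=5 ×3
  A^-6: L=2 ×4, L=4 ×4
  A^-8: L=3 ×1
Each group contributes A^e * Σ count * d^(L-1):
Powers of d = -A^2 - A^-2: d^2 = A^4 + 2 + A^-4; d^3 = -A^6 - 3*A^2 - 3*A^-2 - A^-6; d^4 = A^8 + 4*A^4 + 6 + 4*A^-4 + A^-8.
  A^8 * (d^2) = A^12 + 2*A^8 + A^4
  A^6 * (8*d) = -8*A^8 - 8*A^4
  A^4 * (16 + 12*d^2) = 12*A^8 + 40*A^4 + 12
  A^2 * (48*d + 8*d^3) = -8*A^8 - 72*A^4 - 72 - 8*A^-4
  A^0 * (17 + 51*d^2 + 2*d^4) = 2*A^8 + 59*A^4 + 131 + 59*A^-4 + 2*A^-8
  A^-2 * (34*d + 22*d^3) = -22*A^4 - 100 - 100*A^-4 - 22*A^-8
  A^-4 * (4 + 21*d^2 + 3*d^4) = 3*A^4 + 33 + 64*A^-4 + 33*A^-8 + 3*A^-12
  A^-6 * (4*d + 4*d^3) = -4 - 16*A^-4 - 16*A^-8 - 4*A^-12
  A^-8 * (d^2) = A^-4 + 2*A^-8 + A^-12
Summing the groups: <K> = A^12 + A^4 - A^-8
Normalise by the writhe: (-A^3)^(-w) = (-A^3)^(-8) = A^-24, so f(A) = A^-24 * <K> = A^-12 + A^-20 - A^-32.
Substitute A = t^(-1/4), i.e. A^e → t^(-e/4): V(t) = -t^8 + t^5 + t^3

Answer: -t^8 + t^5 + t^3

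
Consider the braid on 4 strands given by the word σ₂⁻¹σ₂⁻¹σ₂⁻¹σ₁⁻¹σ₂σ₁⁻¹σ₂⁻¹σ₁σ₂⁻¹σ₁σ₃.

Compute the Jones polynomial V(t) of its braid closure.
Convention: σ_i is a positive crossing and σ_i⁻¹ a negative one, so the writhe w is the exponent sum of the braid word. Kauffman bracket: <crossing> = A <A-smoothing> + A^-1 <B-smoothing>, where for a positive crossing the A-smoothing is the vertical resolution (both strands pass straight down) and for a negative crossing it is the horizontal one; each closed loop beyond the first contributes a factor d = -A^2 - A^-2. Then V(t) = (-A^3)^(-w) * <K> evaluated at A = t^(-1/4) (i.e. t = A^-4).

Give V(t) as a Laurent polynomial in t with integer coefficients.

The presented braid s2^-1 s2^-1 s2^-1 s1^-1 s2 s1^-1 s2^-1 s1 s2^-1 s1 s3 on 4 strands reduces by inverse Markov moves (closure unchanged at each step):
  Destabilize: the word has the form β·s3 where s3 occurs only as the final letter (β ∈ B_3); drop it and the last strand → 3 strands.
Reduced to β = s2^-1 s2^-1 s2^-1 s1^-1 s2 s1^-1 s2^-1 s1 s2^-1 s1 on 3 strands, 10 crossings.
Compute on β:
Braid: s2^-1 s2^-1 s2^-1 s1^-1 s2 s1^-1 s2^-1 s1 s2^-1 s1 on 3 strands, 10 crossings.
Writhe w = (#positive) - (#negative) = 3 - 7 = -4.
Computing the Kauffman bracket via state sum. There are 2^10 = 1024 states.
Smooth each crossing (0=||, 1=⌣⌢); contribution A^(Σ sign_k(1-2s_k)) * d^(L-1).
Tabulate the states by total A-exponent and number of loops L (A-exp: L × count):
  A^10: L=6 ×1
  A^8: L=5 ×10
  A^6: L=4 ×41, L=6 ×4
  A^4: L=3 ×88, L=5 ×31, L=7 ×1
  A^2: L=2 ×102, L=4 ×99, L=6 ×9
  A^0: L=1 ×54, L=3 ×162, L=5 ×36
  A^-2: L=2 ×134, L=4 ×74, L=6 ×2
  A^-4: L=1 ×30, L=3 ×82, L=5 ×8
  A^-6: L=2 ×32, L=4 ×13
  A^-8: L=1 ×3, L=3 ×7
  A^-10: L=2 ×1
Each group contributes A^e * Σ count * d^(L-1):
Powers of d = -A^2 - A^-2: d^2 = A^4 + 2 + A^-4; d^3 = -A^6 - 3*A^2 - 3*A^-2 - A^-6; d^4 = A^8 + 4*A^4 + 6 + 4*A^-4 + A^-8; d^5 = -A^10 - 5*A^6 - 10*A^2 - 10*A^-2 - 5*A^-6 - A^-10; d^6 = A^12 + 6*A^8 + 15*A^4 + 20 + 15*A^-4 + 6*A^-8 + A^-12.
  A^10 * (d^5) = -A^20 - 5*A^16 - 10*A^12 - 10*A^8 - 5*A^4 - 1
  A^8 * (10*d^4) = 10*A^16 + 40*A^12 + 60*A^8 + 40*A^4 + 10
  A^6 * (41*d^3 + 4*d^5) = -4*A^16 - 61*A^12 - 163*A^8 - 163*A^4 - 61 - 4*A^-4
  A^4 * (88*d^2 + 31*d^4 + d^6) = A^16 + 37*A^12 + 227*A^8 + 382*A^4 + 227 + 37*A^-4 + A^-8
  A^2 * (102*d + 99*d^3 + 9*d^5) = -9*A^12 - 144*A^8 - 489*A^4 - 489 - 144*A^-4 - 9*A^-8
  A^0 * (54 + 162*d^2 + 36*d^4) = 36*A^8 + 306*A^4 + 594 + 306*A^-4 + 36*A^-8
  A^-2 * (134*d + 74*d^3 + 2*d^5) = -2*A^8 - 84*A^4 - 376 - 376*A^-4 - 84*A^-8 - 2*A^-12
  A^-4 * (30 + 82*d^2 + 8*d^4) = 8*A^4 + 114 + 242*A^-4 + 114*A^-8 + 8*A^-12
  A^-6 * (32*d + 13*d^3) = -13 - 71*A^-4 - 71*A^-8 - 13*A^-12
  A^-8 * (3 + 7*d^2) = 7*A^-4 + 17*A^-8 + 7*A^-12
  A^-10 * (d) = -A^-8 - A^-12
Summing the groups: <K> = -A^20 + 2*A^16 - 3*A^12 + 4*A^8 - 5*A^4 + 5 - 3*A^-4 + 3*A^-8 - A^-12
Normalise by the writhe: (-A^3)^(-w) = (-A^3)^(4) = A^12, so f(A) = A^12 * <K> = -A^32 + 2*A^28 - 3*A^24 + 4*A^20 - 5*A^16 + 5*A^12 - 3*A^8 + 3*A^4 - 1.
Substitute A = t^(-1/4), i.e. A^e → t^(-e/4): V(t) = -1 + 3*t^-1 - 3*t^-2 + 5*t^-3 - 5*t^-4 + 4*t^-5 - 3*t^-6 + 2*t^-7 - t^-8

Answer: -1 + 3*t^-1 - 3*t^-2 + 5*t^-3 - 5*t^-4 + 4*t^-5 - 3*t^-6 + 2*t^-7 - t^-8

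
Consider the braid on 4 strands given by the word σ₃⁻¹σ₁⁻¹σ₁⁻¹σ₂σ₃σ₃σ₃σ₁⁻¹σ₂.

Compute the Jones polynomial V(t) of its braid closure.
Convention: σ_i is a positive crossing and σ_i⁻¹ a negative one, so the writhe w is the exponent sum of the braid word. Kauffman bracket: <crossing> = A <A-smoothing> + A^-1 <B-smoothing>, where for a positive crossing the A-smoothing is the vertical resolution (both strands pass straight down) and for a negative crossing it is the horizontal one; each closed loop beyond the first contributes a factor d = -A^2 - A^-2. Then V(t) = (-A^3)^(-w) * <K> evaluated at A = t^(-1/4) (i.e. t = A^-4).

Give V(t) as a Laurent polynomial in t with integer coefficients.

-t^5 + 2*t^4 - 3*t^3 + 4*t^2 - 4*t + 5 - 3*t^-1 + 2*t^-2 - t^-3

Derivation:
Braid: s3^-1 s1^-1 s1^-1 s2 s3 s3 s3 s1^-1 s2 on 4 strands, 9 crossings.
Writhe w = (#positive) - (#negative) = 5 - 4 = 1.
Enumerate smoothing states for the bracket polynomial. There are 2^9 = 512 states.
For each crossing: s=0 is the vertical smoothing, s=1 horizontal. Crossing k contributes A^(sign_k * (1 - 2*s_k)); loop factor d = -A^2 - A^-2.
Tabulate the states by total A-exponent and number of loops L (A-exp: L × count):
  A^9: L=4 ×1
  A^7: L=3 ×5, L=5 ×4
  A^5: L=2 ×10, L=4 ×23, L=6 ×3
  A^3: L=1 ×8, L=3 ×57, L=5 ×18, L=7 ×1
  A^1: L=2 ×70, L=4 ×50, L=6 ×6
  A^-1: L=1 ×33, L=3 ×75, L=5 ×18
  A^-3: L=2 ×51, L=4 ×32, L=6 ×1
  A^-5: L=3 ×32, L=5 ×4
  A^-7: L=4 ×9
  A^-9: L=5 ×1
Each group contributes A^e * Σ count * d^(L-1):
Powers of d = -A^2 - A^-2: d^2 = A^4 + 2 + A^-4; d^3 = -A^6 - 3*A^2 - 3*A^-2 - A^-6; d^4 = A^8 + 4*A^4 + 6 + 4*A^-4 + A^-8; d^5 = -A^10 - 5*A^6 - 10*A^2 - 10*A^-2 - 5*A^-6 - A^-10; d^6 = A^12 + 6*A^8 + 15*A^4 + 20 + 15*A^-4 + 6*A^-8 + A^-12.
  A^9 * (d^3) = -A^15 - 3*A^11 - 3*A^7 - A^3
  A^7 * (5*d^2 + 4*d^4) = 4*A^15 + 21*A^11 + 34*A^7 + 21*A^3 + 4*A^-1
  A^5 * (10*d + 23*d^3 + 3*d^5) = -3*A^15 - 38*A^11 - 109*A^7 - 109*A^3 - 38*A^-1 - 3*A^-5
  A^3 * (8 + 57*d^2 + 18*d^4 + d^6) = A^15 + 24*A^11 + 144*A^7 + 250*A^3 + 144*A^-1 + 24*A^-5 + A^-9
  A^1 * (70*d + 50*d^3 + 6*d^5) = -6*A^11 - 80*A^7 - 280*A^3 - 280*A^-1 - 80*A^-5 - 6*A^-9
  A^-1 * (33 + 75*d^2 + 18*d^4) = 18*A^7 + 147*A^3 + 291*A^-1 + 147*A^-5 + 18*A^-9
  A^-3 * (51*d + 32*d^3 + d^5) = -A^7 - 37*A^3 - 157*A^-1 - 157*A^-5 - 37*A^-9 - A^-13
  A^-5 * (32*d^2 + 4*d^4) = 4*A^3 + 48*A^-1 + 88*A^-5 + 48*A^-9 + 4*A^-13
  A^-7 * (9*d^3) = -9*A^-1 - 27*A^-5 - 27*A^-9 - 9*A^-13
  A^-9 * (d^4) = A^-1 + 4*A^-5 + 6*A^-9 + 4*A^-13 + A^-17
Summing the groups: <K> = A^15 - 2*A^11 + 3*A^7 - 5*A^3 + 4*A^-1 - 4*A^-5 + 3*A^-9 - 2*A^-13 + A^-17
Normalise by the writhe: (-A^3)^(-w) = (-A^3)^(-1) = -A^-3, so f(A) = -A^-3 * <K> = -A^12 + 2*A^8 - 3*A^4 + 5 - 4*A^-4 + 4*A^-8 - 3*A^-12 + 2*A^-16 - A^-20.
Substitute A = t^(-1/4), i.e. A^e → t^(-e/4): V(t) = -t^5 + 2*t^4 - 3*t^3 + 4*t^2 - 4*t + 5 - 3*t^-1 + 2*t^-2 - t^-3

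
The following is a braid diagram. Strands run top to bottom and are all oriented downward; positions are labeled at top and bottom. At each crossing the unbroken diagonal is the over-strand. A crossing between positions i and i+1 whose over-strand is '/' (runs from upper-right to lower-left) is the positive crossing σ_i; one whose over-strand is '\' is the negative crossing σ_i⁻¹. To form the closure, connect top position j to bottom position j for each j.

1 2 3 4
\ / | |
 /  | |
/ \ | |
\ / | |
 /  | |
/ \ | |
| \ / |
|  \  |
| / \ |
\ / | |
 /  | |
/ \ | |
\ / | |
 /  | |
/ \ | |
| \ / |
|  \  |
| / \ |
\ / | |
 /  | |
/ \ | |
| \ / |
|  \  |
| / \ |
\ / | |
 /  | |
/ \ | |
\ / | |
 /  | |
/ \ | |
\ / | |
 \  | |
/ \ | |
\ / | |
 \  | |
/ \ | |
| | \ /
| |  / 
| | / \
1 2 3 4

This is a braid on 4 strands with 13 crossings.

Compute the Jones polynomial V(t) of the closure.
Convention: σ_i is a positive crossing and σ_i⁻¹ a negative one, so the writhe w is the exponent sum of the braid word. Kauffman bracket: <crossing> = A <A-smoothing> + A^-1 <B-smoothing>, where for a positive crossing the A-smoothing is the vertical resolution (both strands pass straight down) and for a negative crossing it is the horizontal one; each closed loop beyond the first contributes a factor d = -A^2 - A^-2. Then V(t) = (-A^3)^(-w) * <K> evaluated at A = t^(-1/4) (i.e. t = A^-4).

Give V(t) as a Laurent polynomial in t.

-t^6 + 3*t^5 - 5*t^4 + 6*t^3 - 6*t^2 + 6*t - 4 + 3*t^-1 - t^-2

Derivation:
Reading the diagram top to bottom ('/'-over between positions i,i+1 = s_i, '\'-over = s_i^-1): braid word = s1 s1 s2^-1 s1 s1 s2^-1 s1 s2^-1 s1 s1 s1^-1 s1^-1 s3.
The presented braid s1 s1 s2^-1 s1 s1 s2^-1 s1 s2^-1 s1 s1 s1^-1 s1^-1 s3 on 4 strands reduces by inverse Markov moves (closure unchanged at each step):
  Destabilize: the word has the form β·s3 where s3 occurs only as the final letter (β ∈ B_3); drop it and the last strand → 3 strands.
  Deconjugate: the word is γ·β·γ⁻¹ with γ = s1 s1 (prefix) and γ⁻¹ = s1^-1 s1^-1 (suffix); strip both.
Reduced to β = s2^-1 s1 s1 s2^-1 s1 s2^-1 s1 s1 on 3 strands, 8 crossings.
Compute on β:
Braid: s2^-1 s1 s1 s2^-1 s1 s2^-1 s1 s1 on 3 strands, 8 crossings.
Writhe w = (#positive) - (#negative) = 5 - 3 = 2.
State-sum expansion of <K>. There are 2^8 = 256 states.
Each crossing splits two ways (0=vertical, 1=horizontal). The state's weight is A^(#A-smoothings - #B-smoothings) * d^(loops - 1).
Tabulate the states by total A-exponent and number of loops L (A-exp: L × count):
  A^8: L=4 ×1
  A^6: L=3 ×8
  A^4: L=2 ×26, L=4 ×2
  A^2: L=1 ×35, L=3 ×21
  A^0: L=2 ×63, L=4 ×7
  A^-2: L=3 ×55, L=5 ×1
  A^-4: L=4 ×28
  A^-6: L=5 ×8
  A^-8: L=6 ×1
Each group contributes A^e * Σ count * d^(L-1):
Powers of d = -A^2 - A^-2: d^2 = A^4 + 2 + A^-4; d^3 = -A^6 - 3*A^2 - 3*A^-2 - A^-6; d^4 = A^8 + 4*A^4 + 6 + 4*A^-4 + A^-8; d^5 = -A^10 - 5*A^6 - 10*A^2 - 10*A^-2 - 5*A^-6 - A^-10.
  A^8 * (d^3) = -A^14 - 3*A^10 - 3*A^6 - A^2
  A^6 * (8*d^2) = 8*A^10 + 16*A^6 + 8*A^2
  A^4 * (26*d + 2*d^3) = -2*A^10 - 32*A^6 - 32*A^2 - 2*A^-2
  A^2 * (35 + 21*d^2) = 21*A^6 + 77*A^2 + 21*A^-2
  A^0 * (63*d + 7*d^3) = -7*A^6 - 84*A^2 - 84*A^-2 - 7*A^-6
  A^-2 * (55*d^2 + d^4) = A^6 + 59*A^2 + 116*A^-2 + 59*A^-6 + A^-10
  A^-4 * (28*d^3) = -28*A^2 - 84*A^-2 - 84*A^-6 - 28*A^-10
  A^-6 * (8*d^4) = 8*A^2 + 32*A^-2 + 48*A^-6 + 32*A^-10 + 8*A^-14
  A^-8 * (d^5) = -A^2 - 5*A^-2 - 10*A^-6 - 10*A^-10 - 5*A^-14 - A^-18
Summing the groups: <K> = -A^14 + 3*A^10 - 4*A^6 + 6*A^2 - 6*A^-2 + 6*A^-6 - 5*A^-10 + 3*A^-14 - A^-18
Normalise by the writhe: (-A^3)^(-w) = (-A^3)^(-2) = A^-6, so f(A) = A^-6 * <K> = -A^8 + 3*A^4 - 4 + 6*A^-4 - 6*A^-8 + 6*A^-12 - 5*A^-16 + 3*A^-20 - A^-24.
Substitute A = t^(-1/4), i.e. A^e → t^(-e/4): V(t) = -t^6 + 3*t^5 - 5*t^4 + 6*t^3 - 6*t^2 + 6*t - 4 + 3*t^-1 - t^-2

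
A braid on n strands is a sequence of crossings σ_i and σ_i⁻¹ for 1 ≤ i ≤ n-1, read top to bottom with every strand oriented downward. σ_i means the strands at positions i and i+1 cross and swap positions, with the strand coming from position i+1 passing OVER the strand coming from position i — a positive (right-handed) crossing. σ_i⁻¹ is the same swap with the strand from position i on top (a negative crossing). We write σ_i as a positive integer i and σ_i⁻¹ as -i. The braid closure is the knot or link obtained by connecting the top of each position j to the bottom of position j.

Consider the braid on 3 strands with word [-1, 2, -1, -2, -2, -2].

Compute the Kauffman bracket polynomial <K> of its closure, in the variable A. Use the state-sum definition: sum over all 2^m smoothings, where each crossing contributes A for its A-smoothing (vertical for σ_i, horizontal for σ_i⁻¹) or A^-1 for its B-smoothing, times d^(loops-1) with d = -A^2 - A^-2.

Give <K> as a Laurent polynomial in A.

-A^12 + A^8 - A^4 + 2 - A^-4 + A^-8

Derivation:
Braid: s1^-1 s2 s1^-1 s2^-1 s2^-1 s2^-1 on 3 strands, 6 crossings.
Writhe w = (#positive) - (#negative) = 1 - 5 = -4.
Enumerate smoothing states for the bracket polynomial. There are 2^6 = 64 states.
Each crossing splits two ways (0=vertical, 1=horizontal). The state's weight is A^(#A-smoothings - #B-smoothings) * d^(loops - 1).
Tabulate the states by total A-exponent and number of loops L (A-exp: L × count):
  A^6: L=4 ×1
  A^4: L=3 ×6
  A^2: L=2 ×12, L=4 ×3
  A^0: L=1 ×9, L=3 ×10, L=5 ×1
  A^-2: L=2 ×12, L=4 ×3
  A^-4: L=1 ×2, L=3 ×4
  A^-6: L=2 ×1
Each group contributes A^e * Σ count * d^(L-1):
Powers of d = -A^2 - A^-2: d^2 = A^4 + 2 + A^-4; d^3 = -A^6 - 3*A^2 - 3*A^-2 - A^-6; d^4 = A^8 + 4*A^4 + 6 + 4*A^-4 + A^-8.
  A^6 * (d^3) = -A^12 - 3*A^8 - 3*A^4 - 1
  A^4 * (6*d^2) = 6*A^8 + 12*A^4 + 6
  A^2 * (12*d + 3*d^3) = -3*A^8 - 21*A^4 - 21 - 3*A^-4
  A^0 * (9 + 10*d^2 + d^4) = A^8 + 14*A^4 + 35 + 14*A^-4 + A^-8
  A^-2 * (12*d + 3*d^3) = -3*A^4 - 21 - 21*A^-4 - 3*A^-8
  A^-4 * (2 + 4*d^2) = 4 + 10*A^-4 + 4*A^-8
  A^-6 * (d) = -A^-4 - A^-8
Summing the groups: <K> = -A^12 + A^8 - A^4 + 2 - A^-4 + A^-8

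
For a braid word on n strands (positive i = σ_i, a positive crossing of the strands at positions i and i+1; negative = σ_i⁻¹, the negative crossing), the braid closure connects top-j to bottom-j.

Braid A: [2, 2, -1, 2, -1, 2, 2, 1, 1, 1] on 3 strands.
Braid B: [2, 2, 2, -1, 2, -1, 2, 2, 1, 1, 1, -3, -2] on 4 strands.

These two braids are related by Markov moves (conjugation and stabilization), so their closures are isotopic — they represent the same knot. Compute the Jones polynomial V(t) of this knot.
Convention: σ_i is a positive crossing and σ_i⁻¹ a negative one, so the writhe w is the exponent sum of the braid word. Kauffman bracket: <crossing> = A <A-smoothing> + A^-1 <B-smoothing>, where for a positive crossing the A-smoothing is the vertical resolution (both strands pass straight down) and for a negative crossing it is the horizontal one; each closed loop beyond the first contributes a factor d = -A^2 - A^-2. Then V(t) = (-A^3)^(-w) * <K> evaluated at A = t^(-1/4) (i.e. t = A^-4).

Markov-equivalent braids have isotopic closures, hence identical knot invariants. Strip the Markov moves from each word to reach a common short braid β, then compute V(t) once on β.
Braid A: s2 s2 s1^-1 s2 s1^-1 s2 s2 s1 s1 s1 on 3 strands has no conjugating prefix/suffix or stabilization to strip; take β = s2 s2 s1^-1 s2 s1^-1 s2 s2 s1 s1 s1.
Braid B: s2 s2 s2 s1^-1 s2 s1^-1 s2 s2 s1 s1 s1 s3^-1 s2^-1 on 4 strands reduces by inverse Markov moves (closure unchanged at each step):
  Deconjugate: the word is γ·β·γ⁻¹ with γ = s2 (prefix) and γ⁻¹ = s2^-1 (suffix); strip both.
  Destabilize: the word has the form β·s3^-1 where s3^-1 occurs only as the final letter (β ∈ B_3); drop it and the last strand → 3 strands.
Reduced to β = s2 s2 s1^-1 s2 s1^-1 s2 s2 s1 s1 s1 on 3 strands, 10 crossings.
Both give the same β = s2 s2 s1^-1 s2 s1^-1 s2 s2 s1 s1 s1 on 3 strands, so one state sum suffices:
Braid: s2 s2 s1^-1 s2 s1^-1 s2 s2 s1 s1 s1 on 3 strands, 10 crossings.
Writhe w = (#positive) - (#negative) = 8 - 2 = 6.
Computing the Kauffman bracket via state sum. There are 2^10 = 1024 states.
Smooth each crossing (0=||, 1=⌣⌢); contribution A^(Σ sign_k(1-2s_k)) * d^(L-1).
Tabulate the states by total A-exponent and number of loops L (A-exp: L × count):
  A^10: L=3 ×1
  A^8: L=2 ×7, L=4 ×3
  A^6: L=1 ×14, L=3 ×28, L=5 ×3
  A^4: L=2 ×88, L=4 ×31, L=6 ×1
  A^2: L=1 ×63, L=3 ×133, L=5 ×14
  A^0: L=2 ×159, L=4 ×91, L=6 ×2
  A^-2: L=3 ×180, L=5 ×30
  A^-4: L=4 ×116, L=6 ×4
  A^-6: L=5 ×45
  A^-8: L=6 ×10
  A^-10: L=7 ×1
Each group contributes A^e * Σ count * d^(L-1):
Powers of d = -A^2 - A^-2: d^2 = A^4 + 2 + A^-4; d^3 = -A^6 - 3*A^2 - 3*A^-2 - A^-6; d^4 = A^8 + 4*A^4 + 6 + 4*A^-4 + A^-8; d^5 = -A^10 - 5*A^6 - 10*A^2 - 10*A^-2 - 5*A^-6 - A^-10; d^6 = A^12 + 6*A^8 + 15*A^4 + 20 + 15*A^-4 + 6*A^-8 + A^-12.
  A^10 * (d^2) = A^14 + 2*A^10 + A^6
  A^8 * (7*d + 3*d^3) = -3*A^14 - 16*A^10 - 16*A^6 - 3*A^2
  A^6 * (14 + 28*d^2 + 3*d^4) = 3*A^14 + 40*A^10 + 88*A^6 + 40*A^2 + 3*A^-2
  A^4 * (88*d + 31*d^3 + d^5) = -A^14 - 36*A^10 - 191*A^6 - 191*A^2 - 36*A^-2 - A^-6
  A^2 * (63 + 133*d^2 + 14*d^4) = 14*A^10 + 189*A^6 + 413*A^2 + 189*A^-2 + 14*A^-6
  A^0 * (159*d + 91*d^3 + 2*d^5) = -2*A^10 - 101*A^6 - 452*A^2 - 452*A^-2 - 101*A^-6 - 2*A^-10
  A^-2 * (180*d^2 + 30*d^4) = 30*A^6 + 300*A^2 + 540*A^-2 + 300*A^-6 + 30*A^-10
  A^-4 * (116*d^3 + 4*d^5) = -4*A^6 - 136*A^2 - 388*A^-2 - 388*A^-6 - 136*A^-10 - 4*A^-14
  A^-6 * (45*d^4) = 45*A^2 + 180*A^-2 + 270*A^-6 + 180*A^-10 + 45*A^-14
  A^-8 * (10*d^5) = -10*A^2 - 50*A^-2 - 100*A^-6 - 100*A^-10 - 50*A^-14 - 10*A^-18
  A^-10 * (d^6) = A^2 + 6*A^-2 + 15*A^-6 + 20*A^-10 + 15*A^-14 + 6*A^-18 + A^-22
Summing the groups: <K> = 2*A^10 - 4*A^6 + 7*A^2 - 8*A^-2 + 9*A^-6 - 8*A^-10 + 6*A^-14 - 4*A^-18 + A^-22
Normalise by the writhe: (-A^3)^(-w) = (-A^3)^(-6) = A^-18, so f(A) = A^-18 * <K> = 2*A^-8 - 4*A^-12 + 7*A^-16 - 8*A^-20 + 9*A^-24 - 8*A^-28 + 6*A^-32 - 4*A^-36 + A^-40.
Substitute A = t^(-1/4), i.e. A^e → t^(-e/4): V(t) = t^10 - 4*t^9 + 6*t^8 - 8*t^7 + 9*t^6 - 8*t^5 + 7*t^4 - 4*t^3 + 2*t^2

Answer: t^10 - 4*t^9 + 6*t^8 - 8*t^7 + 9*t^6 - 8*t^5 + 7*t^4 - 4*t^3 + 2*t^2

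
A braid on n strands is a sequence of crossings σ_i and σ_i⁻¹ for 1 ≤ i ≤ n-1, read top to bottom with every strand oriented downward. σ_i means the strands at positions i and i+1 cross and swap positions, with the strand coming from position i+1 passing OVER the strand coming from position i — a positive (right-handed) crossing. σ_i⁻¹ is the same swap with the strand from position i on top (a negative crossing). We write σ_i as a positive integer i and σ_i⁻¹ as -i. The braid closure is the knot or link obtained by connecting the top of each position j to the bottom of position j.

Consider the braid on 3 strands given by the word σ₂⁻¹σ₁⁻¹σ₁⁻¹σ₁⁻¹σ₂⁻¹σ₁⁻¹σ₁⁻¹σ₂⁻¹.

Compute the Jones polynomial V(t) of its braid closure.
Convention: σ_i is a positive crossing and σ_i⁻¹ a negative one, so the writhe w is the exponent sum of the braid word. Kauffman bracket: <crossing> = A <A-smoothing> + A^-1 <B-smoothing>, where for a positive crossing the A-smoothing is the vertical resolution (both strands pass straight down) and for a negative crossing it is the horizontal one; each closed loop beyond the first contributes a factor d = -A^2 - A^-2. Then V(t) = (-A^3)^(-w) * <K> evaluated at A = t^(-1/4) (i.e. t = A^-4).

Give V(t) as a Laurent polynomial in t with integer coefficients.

t^-3 + t^-5 - t^-8

Derivation:
Braid: s2^-1 s1^-1 s1^-1 s1^-1 s2^-1 s1^-1 s1^-1 s2^-1 on 3 strands, 8 crossings.
Writhe w = (#positive) - (#negative) = 0 - 8 = -8.
Enumerate smoothing states for the bracket polynomial. There are 2^8 = 256 states.
Each crossing splits two ways (0=vertical, 1=horizontal). The state's weight is A^(#A-smoothings - #B-smoothings) * d^(loops - 1).
Tabulate the states by total A-exponent and number of loops L (A-exp: L × count):
  A^8: L=5 ×1
  A^6: L=4 ×7, L=6 ×1
  A^4: L=3 ×19, L=5 ×9
  A^2: L=2 ×24, L=4 ×31, L=6 ×1
  A^0: L=1 ×12, L=3 ×53, L=5 ×5
  A^-2: L=2 ×45, L=4 ×11
  A^-4: L=1 ×15, L=3 ×13
  A^-6: L=2 ×8
  A^-8: L=3 ×1
Each group contributes A^e * Σ count * d^(L-1):
Powers of d = -A^2 - A^-2: d^2 = A^4 + 2 + A^-4; d^3 = -A^6 - 3*A^2 - 3*A^-2 - A^-6; d^4 = A^8 + 4*A^4 + 6 + 4*A^-4 + A^-8; d^5 = -A^10 - 5*A^6 - 10*A^2 - 10*A^-2 - 5*A^-6 - A^-10.
  A^8 * (d^4) = A^16 + 4*A^12 + 6*A^8 + 4*A^4 + 1
  A^6 * (7*d^3 + d^5) = -A^16 - 12*A^12 - 31*A^8 - 31*A^4 - 12 - A^-4
  A^4 * (19*d^2 + 9*d^4) = 9*A^12 + 55*A^8 + 92*A^4 + 55 + 9*A^-4
  A^2 * (24*d + 31*d^3 + d^5) = -A^12 - 36*A^8 - 127*A^4 - 127 - 36*A^-4 - A^-8
  A^0 * (12 + 53*d^2 + 5*d^4) = 5*A^8 + 73*A^4 + 148 + 73*A^-4 + 5*A^-8
  A^-2 * (45*d + 11*d^3) = -11*A^4 - 78 - 78*A^-4 - 11*A^-8
  A^-4 * (15 + 13*d^2) = 13 + 41*A^-4 + 13*A^-8
  A^-6 * (8*d) = -8*A^-4 - 8*A^-8
  A^-8 * (d^2) = A^-4 + 2*A^-8 + A^-12
Summing the groups: <K> = -A^8 + A^-4 + A^-12
Normalise by the writhe: (-A^3)^(-w) = (-A^3)^(8) = A^24, so f(A) = A^24 * <K> = -A^32 + A^20 + A^12.
Substitute A = t^(-1/4), i.e. A^e → t^(-e/4): V(t) = t^-3 + t^-5 - t^-8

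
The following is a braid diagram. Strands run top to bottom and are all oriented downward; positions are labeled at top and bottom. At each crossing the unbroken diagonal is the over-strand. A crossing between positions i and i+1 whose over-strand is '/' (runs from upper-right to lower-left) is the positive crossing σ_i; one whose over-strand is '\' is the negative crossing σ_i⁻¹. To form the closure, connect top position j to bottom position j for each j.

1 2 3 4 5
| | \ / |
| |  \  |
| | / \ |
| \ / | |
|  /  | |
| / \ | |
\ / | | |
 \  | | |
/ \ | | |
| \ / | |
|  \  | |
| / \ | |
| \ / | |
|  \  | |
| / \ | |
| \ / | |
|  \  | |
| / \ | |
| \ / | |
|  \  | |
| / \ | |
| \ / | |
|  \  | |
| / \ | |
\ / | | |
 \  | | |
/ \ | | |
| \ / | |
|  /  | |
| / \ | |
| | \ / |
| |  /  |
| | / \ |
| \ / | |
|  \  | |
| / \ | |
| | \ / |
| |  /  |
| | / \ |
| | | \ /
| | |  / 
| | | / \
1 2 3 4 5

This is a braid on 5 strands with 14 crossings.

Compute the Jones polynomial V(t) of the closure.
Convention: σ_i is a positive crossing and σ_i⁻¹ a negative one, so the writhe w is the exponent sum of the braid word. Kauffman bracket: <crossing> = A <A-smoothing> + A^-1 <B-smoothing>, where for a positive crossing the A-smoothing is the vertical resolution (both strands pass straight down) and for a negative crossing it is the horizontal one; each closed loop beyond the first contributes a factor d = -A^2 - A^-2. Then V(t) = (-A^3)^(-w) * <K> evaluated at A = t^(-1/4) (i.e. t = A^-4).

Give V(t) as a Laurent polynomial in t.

t^-2 - t^-3 + 2*t^-4 - 2*t^-5 + 3*t^-6 - 2*t^-7 + t^-8 - t^-9

Derivation:
Reading the diagram top to bottom ('/'-over between positions i,i+1 = s_i, '\'-over = s_i^-1): braid word = s3^-1 s2 s1^-1 s2^-1 s2^-1 s2^-1 s2^-1 s2^-1 s1^-1 s2 s3 s2^-1 s3 s4.
The presented braid s3^-1 s2 s1^-1 s2^-1 s2^-1 s2^-1 s2^-1 s2^-1 s1^-1 s2 s3 s2^-1 s3 s4 on 5 strands reduces by inverse Markov moves (closure unchanged at each step):
  Destabilize: the word has the form β·s4 where s4 occurs only as the final letter (β ∈ B_4); drop it and the last strand → 4 strands.
  Deconjugate: the word is γ·β·γ⁻¹ with γ = s3^-1 s2 (prefix) and γ⁻¹ = s2^-1 s3 (suffix); strip both.
  Destabilize: the word has the form β·s3 where s3 occurs only as the final letter (β ∈ B_3); drop it and the last strand → 3 strands.
Reduced to β = s1^-1 s2^-1 s2^-1 s2^-1 s2^-1 s2^-1 s1^-1 s2 on 3 strands, 8 crossings.
Compute on β:
Braid: s1^-1 s2^-1 s2^-1 s2^-1 s2^-1 s2^-1 s1^-1 s2 on 3 strands, 8 crossings.
Writhe w = (#positive) - (#negative) = 1 - 7 = -6.
State-sum expansion of <K>. There are 2^8 = 256 states.
Each crossing splits two ways (0=vertical, 1=horizontal). The state's weight is A^(#A-smoothings - #B-smoothings) * d^(loops - 1).
Tabulate the states by total A-exponent and number of loops L (A-exp: L × count):
  A^8: L=6 ×1
  A^6: L=5 ×8
  A^4: L=4 ×25, L=6 ×3
  A^2: L=3 ×40, L=5 ×15, L=7 ×1
  A^0: L=2 ×35, L=4 ×30, L=6 ×5
  A^-2: L=1 ×15, L=3 ×31, L=5 ×10
  A^-4: L=2 ×18, L=4 ×10
  A^-6: L=1 ×2, L=3 ×6
  A^-8: L=2 ×1
Each group contributes A^e * Σ count * d^(L-1):
Powers of d = -A^2 - A^-2: d^2 = A^4 + 2 + A^-4; d^3 = -A^6 - 3*A^2 - 3*A^-2 - A^-6; d^4 = A^8 + 4*A^4 + 6 + 4*A^-4 + A^-8; d^5 = -A^10 - 5*A^6 - 10*A^2 - 10*A^-2 - 5*A^-6 - A^-10; d^6 = A^12 + 6*A^8 + 15*A^4 + 20 + 15*A^-4 + 6*A^-8 + A^-12.
  A^8 * (d^5) = -A^18 - 5*A^14 - 10*A^10 - 10*A^6 - 5*A^2 - A^-2
  A^6 * (8*d^4) = 8*A^14 + 32*A^10 + 48*A^6 + 32*A^2 + 8*A^-2
  A^4 * (25*d^3 + 3*d^5) = -3*A^14 - 40*A^10 - 105*A^6 - 105*A^2 - 40*A^-2 - 3*A^-6
  A^2 * (40*d^2 + 15*d^4 + d^6) = A^14 + 21*A^10 + 115*A^6 + 190*A^2 + 115*A^-2 + 21*A^-6 + A^-10
  A^0 * (35*d + 30*d^3 + 5*d^5) = -5*A^10 - 55*A^6 - 175*A^2 - 175*A^-2 - 55*A^-6 - 5*A^-10
  A^-2 * (15 + 31*d^2 + 10*d^4) = 10*A^6 + 71*A^2 + 137*A^-2 + 71*A^-6 + 10*A^-10
  A^-4 * (18*d + 10*d^3) = -10*A^2 - 48*A^-2 - 48*A^-6 - 10*A^-10
  A^-6 * (2 + 6*d^2) = 6*A^-2 + 14*A^-6 + 6*A^-10
  A^-8 * (d) = -A^-6 - A^-10
Summing the groups: <K> = -A^18 + A^14 - 2*A^10 + 3*A^6 - 2*A^2 + 2*A^-2 - A^-6 + A^-10
Normalise by the writhe: (-A^3)^(-w) = (-A^3)^(6) = A^18, so f(A) = A^18 * <K> = -A^36 + A^32 - 2*A^28 + 3*A^24 - 2*A^20 + 2*A^16 - A^12 + A^8.
Substitute A = t^(-1/4), i.e. A^e → t^(-e/4): V(t) = t^-2 - t^-3 + 2*t^-4 - 2*t^-5 + 3*t^-6 - 2*t^-7 + t^-8 - t^-9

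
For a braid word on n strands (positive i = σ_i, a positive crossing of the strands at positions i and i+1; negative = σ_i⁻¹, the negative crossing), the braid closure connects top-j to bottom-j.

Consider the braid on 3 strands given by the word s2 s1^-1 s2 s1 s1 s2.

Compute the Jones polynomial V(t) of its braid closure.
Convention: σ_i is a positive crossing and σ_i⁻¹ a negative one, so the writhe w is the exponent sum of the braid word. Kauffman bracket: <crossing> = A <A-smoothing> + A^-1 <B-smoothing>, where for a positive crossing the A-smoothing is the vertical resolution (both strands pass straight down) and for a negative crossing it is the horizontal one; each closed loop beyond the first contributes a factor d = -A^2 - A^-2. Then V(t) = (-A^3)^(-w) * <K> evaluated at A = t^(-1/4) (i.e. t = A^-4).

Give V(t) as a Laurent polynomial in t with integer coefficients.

-t^6 + t^5 - t^4 + 2*t^3 - t^2 + t

Derivation:
Braid: s2 s1^-1 s2 s1 s1 s2 on 3 strands, 6 crossings.
Writhe w = (#positive) - (#negative) = 5 - 1 = 4.
Computing the Kauffman bracket via state sum. There are 2^6 = 64 states.
For each crossing: s=0 is the vertical smoothing, s=1 horizontal. Crossing k contributes A^(sign_k * (1 - 2*s_k)); loop factor d = -A^2 - A^-2.
Tabulate the states by total A-exponent and number of loops L (A-exp: L × count):
  A^6: L=2 ×1
  A^4: L=1 ×3, L=3 ×3
  A^2: L=2 ×14, L=4 ×1
  A^0: L=1 ×10, L=3 ×10
  A^-2: L=2 ×13, L=4 ×2
  A^-4: L=3 ×6
  A^-6: L=4 ×1
Each group contributes A^e * Σ count * d^(L-1):
Powers of d = -A^2 - A^-2: d^2 = A^4 + 2 + A^-4; d^3 = -A^6 - 3*A^2 - 3*A^-2 - A^-6.
  A^6 * (d) = -A^8 - A^4
  A^4 * (3 + 3*d^2) = 3*A^8 + 9*A^4 + 3
  A^2 * (14*d + d^3) = -A^8 - 17*A^4 - 17 - A^-4
  A^0 * (10 + 10*d^2) = 10*A^4 + 30 + 10*A^-4
  A^-2 * (13*d + 2*d^3) = -2*A^4 - 19 - 19*A^-4 - 2*A^-8
  A^-4 * (6*d^2) = 6 + 12*A^-4 + 6*A^-8
  A^-6 * (d^3) = -1 - 3*A^-4 - 3*A^-8 - A^-12
Summing the groups: <K> = A^8 - A^4 + 2 - A^-4 + A^-8 - A^-12
Normalise by the writhe: (-A^3)^(-w) = (-A^3)^(-4) = A^-12, so f(A) = A^-12 * <K> = A^-4 - A^-8 + 2*A^-12 - A^-16 + A^-20 - A^-24.
Substitute A = t^(-1/4), i.e. A^e → t^(-e/4): V(t) = -t^6 + t^5 - t^4 + 2*t^3 - t^2 + t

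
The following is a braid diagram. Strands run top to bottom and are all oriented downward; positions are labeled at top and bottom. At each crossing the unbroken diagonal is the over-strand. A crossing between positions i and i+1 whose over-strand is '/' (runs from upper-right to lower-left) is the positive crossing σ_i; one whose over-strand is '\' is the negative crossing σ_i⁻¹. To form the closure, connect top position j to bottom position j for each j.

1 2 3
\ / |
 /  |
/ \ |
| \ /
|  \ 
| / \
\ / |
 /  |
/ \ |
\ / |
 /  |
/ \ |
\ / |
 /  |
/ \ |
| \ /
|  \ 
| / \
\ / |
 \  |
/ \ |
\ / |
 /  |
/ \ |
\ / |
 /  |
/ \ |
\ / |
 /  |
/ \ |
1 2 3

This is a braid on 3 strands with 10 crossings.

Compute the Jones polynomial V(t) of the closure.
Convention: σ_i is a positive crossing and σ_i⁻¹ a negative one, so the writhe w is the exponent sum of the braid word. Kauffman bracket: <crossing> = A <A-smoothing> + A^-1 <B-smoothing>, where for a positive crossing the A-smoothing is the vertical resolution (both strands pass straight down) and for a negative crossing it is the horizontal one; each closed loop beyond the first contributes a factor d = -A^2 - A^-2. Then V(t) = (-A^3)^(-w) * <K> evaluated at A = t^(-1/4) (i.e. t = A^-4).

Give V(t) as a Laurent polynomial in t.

t^8 - 2*t^7 + 3*t^6 - 4*t^5 + 3*t^4 - 3*t^3 + 3*t^2 - t + 1

Derivation:
Reading the diagram top to bottom ('/'-over between positions i,i+1 = s_i, '\'-over = s_i^-1): braid word = s1 s2^-1 s1 s1 s1 s2^-1 s1^-1 s1 s1 s1.
First cancel adjacent σ_i σ_i⁻¹ pairs (Reidemeister II — same braid, same closure): s1 s2^-1 s1 s1 s1 s2^-1 s1^-1 s1 s1 s1 → s1 s2^-1 s1 s1 s1 s2^-1 s1 s1.
Braid: s1 s2^-1 s1 s1 s1 s2^-1 s1 s1 on 3 strands, 8 crossings.
Writhe w = (#positive) - (#negative) = 6 - 2 = 4.
Computing the Kauffman bracket via state sum. There are 2^8 = 256 states.
Smooth each crossing (0=||, 1=⌣⌢); contribution A^(Σ sign_k(1-2s_k)) * d^(L-1).
Tabulate the states by total A-exponent and number of loops L (A-exp: L × count):
  A^8: L=3 ×1
  A^6: L=2 ×8
  A^4: L=1 ×21, L=3 ×7
  A^2: L=2 ×54, L=4 ×2
  A^0: L=3 ×70
  A^-2: L=4 ×56
  A^-4: L=5 ×28
  A^-6: L=6 ×8
  A^-8: L=7 ×1
Each group contributes A^e * Σ count * d^(L-1):
Powers of d = -A^2 - A^-2: d^2 = A^4 + 2 + A^-4; d^3 = -A^6 - 3*A^2 - 3*A^-2 - A^-6; d^4 = A^8 + 4*A^4 + 6 + 4*A^-4 + A^-8; d^5 = -A^10 - 5*A^6 - 10*A^2 - 10*A^-2 - 5*A^-6 - A^-10; d^6 = A^12 + 6*A^8 + 15*A^4 + 20 + 15*A^-4 + 6*A^-8 + A^-12.
  A^8 * (d^2) = A^12 + 2*A^8 + A^4
  A^6 * (8*d) = -8*A^8 - 8*A^4
  A^4 * (21 + 7*d^2) = 7*A^8 + 35*A^4 + 7
  A^2 * (54*d + 2*d^3) = -2*A^8 - 60*A^4 - 60 - 2*A^-4
  A^0 * (70*d^2) = 70*A^4 + 140 + 70*A^-4
  A^-2 * (56*d^3) = -56*A^4 - 168 - 168*A^-4 - 56*A^-8
  A^-4 * (28*d^4) = 28*A^4 + 112 + 168*A^-4 + 112*A^-8 + 28*A^-12
  A^-6 * (8*d^5) = -8*A^4 - 40 - 80*A^-4 - 80*A^-8 - 40*A^-12 - 8*A^-16
  A^-8 * (d^6) = A^4 + 6 + 15*A^-4 + 20*A^-8 + 15*A^-12 + 6*A^-16 + A^-20
Summing the groups: <K> = A^12 - A^8 + 3*A^4 - 3 + 3*A^-4 - 4*A^-8 + 3*A^-12 - 2*A^-16 + A^-20
Normalise by the writhe: (-A^3)^(-w) = (-A^3)^(-4) = A^-12, so f(A) = A^-12 * <K> = 1 - A^-4 + 3*A^-8 - 3*A^-12 + 3*A^-16 - 4*A^-20 + 3*A^-24 - 2*A^-28 + A^-32.
Substitute A = t^(-1/4), i.e. A^e → t^(-e/4): V(t) = t^8 - 2*t^7 + 3*t^6 - 4*t^5 + 3*t^4 - 3*t^3 + 3*t^2 - t + 1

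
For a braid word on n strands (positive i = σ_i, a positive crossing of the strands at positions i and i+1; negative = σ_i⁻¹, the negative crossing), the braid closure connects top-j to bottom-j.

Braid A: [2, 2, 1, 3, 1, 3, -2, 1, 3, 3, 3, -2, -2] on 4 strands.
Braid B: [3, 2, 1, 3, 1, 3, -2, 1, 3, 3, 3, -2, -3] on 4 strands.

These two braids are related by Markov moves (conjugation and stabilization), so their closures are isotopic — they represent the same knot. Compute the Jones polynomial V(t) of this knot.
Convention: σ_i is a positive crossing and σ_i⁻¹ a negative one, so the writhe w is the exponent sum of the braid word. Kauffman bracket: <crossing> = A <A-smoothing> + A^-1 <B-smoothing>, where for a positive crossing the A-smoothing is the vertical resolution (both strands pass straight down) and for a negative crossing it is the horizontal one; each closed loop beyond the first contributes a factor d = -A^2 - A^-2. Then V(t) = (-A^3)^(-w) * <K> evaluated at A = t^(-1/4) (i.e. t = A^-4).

Markov-equivalent braids have isotopic closures, hence identical knot invariants. Strip the Markov moves from each word to reach a common short braid β, then compute V(t) once on β.
Braid A: s2 s2 s1 s3 s1 s3 s2^-1 s1 s3 s3 s3 s2^-1 s2^-1 on 4 strands reduces by inverse Markov moves (closure unchanged at each step):
  Deconjugate: the word is γ·β·γ⁻¹ with γ = s2 (prefix) and γ⁻¹ = s2^-1 (suffix); strip both.
  Deconjugate: the word is γ·β·γ⁻¹ with γ = s2 (prefix) and γ⁻¹ = s2^-1 (suffix); strip both.
Reduced to β = s1 s3 s1 s3 s2^-1 s1 s3 s3 s3 on 4 strands, 9 crossings.
Braid B: s3 s2 s1 s3 s1 s3 s2^-1 s1 s3 s3 s3 s2^-1 s3^-1 on 4 strands reduces by inverse Markov moves (closure unchanged at each step):
  Deconjugate: the word is γ·β·γ⁻¹ with γ = s3 s2 (prefix) and γ⁻¹ = s2^-1 s3^-1 (suffix); strip both.
Reduced to β = s1 s3 s1 s3 s2^-1 s1 s3 s3 s3 on 4 strands, 9 crossings.
Both give the same β = s1 s3 s1 s3 s2^-1 s1 s3 s3 s3 on 4 strands, so one state sum suffices:
Braid: s1 s3 s1 s3 s2^-1 s1 s3 s3 s3 on 4 strands, 9 crossings.
Writhe w = (#positive) - (#negative) = 8 - 1 = 7.
Enumerate smoothing states for the bracket polynomial. There are 2^9 = 512 states.
For each crossing: s=0 is the vertical smoothing, s=1 horizontal. Crossing k contributes A^(sign_k * (1 - 2*s_k)); loop factor d = -A^2 - A^-2.
Tabulate the states by total A-exponent and number of loops L (A-exp: L × count):
  A^9: L=3 ×1
  A^7: L=2 ×8, L=4 ×1
  A^5: L=1 ×15, L=3 ×21
  A^3: L=2 ×60, L=4 ×24
  A^1: L=3 ×110, L=5 ×16
  A^-1: L=4 ×120, L=6 ×6
  A^-3: L=5 ×83, L=7 ×1
  A^-5: L=6 ×36
  A^-7: L=7 ×9
  A^-9: L=8 ×1
Each group contributes A^e * Σ count * d^(L-1):
Powers of d = -A^2 - A^-2: d^2 = A^4 + 2 + A^-4; d^3 = -A^6 - 3*A^2 - 3*A^-2 - A^-6; d^4 = A^8 + 4*A^4 + 6 + 4*A^-4 + A^-8; d^5 = -A^10 - 5*A^6 - 10*A^2 - 10*A^-2 - 5*A^-6 - A^-10; d^6 = A^12 + 6*A^8 + 15*A^4 + 20 + 15*A^-4 + 6*A^-8 + A^-12; d^7 = -A^14 - 7*A^10 - 21*A^6 - 35*A^2 - 35*A^-2 - 21*A^-6 - 7*A^-10 - A^-14.
  A^9 * (d^2) = A^13 + 2*A^9 + A^5
  A^7 * (8*d + d^3) = -A^13 - 11*A^9 - 11*A^5 - A
  A^5 * (15 + 21*d^2) = 21*A^9 + 57*A^5 + 21*A
  A^3 * (60*d + 24*d^3) = -24*A^9 - 132*A^5 - 132*A - 24*A^-3
  A^1 * (110*d^2 + 16*d^4) = 16*A^9 + 174*A^5 + 316*A + 174*A^-3 + 16*A^-7
  A^-1 * (120*d^3 + 6*d^5) = -6*A^9 - 150*A^5 - 420*A - 420*A^-3 - 150*A^-7 - 6*A^-11
  A^-3 * (83*d^4 + d^6) = A^9 + 89*A^5 + 347*A + 518*A^-3 + 347*A^-7 + 89*A^-11 + A^-15
  A^-5 * (36*d^5) = -36*A^5 - 180*A - 360*A^-3 - 360*A^-7 - 180*A^-11 - 36*A^-15
  A^-7 * (9*d^6) = 9*A^5 + 54*A + 135*A^-3 + 180*A^-7 + 135*A^-11 + 54*A^-15 + 9*A^-19
  A^-9 * (d^7) = -A^5 - 7*A - 21*A^-3 - 35*A^-7 - 35*A^-11 - 21*A^-15 - 7*A^-19 - A^-23
Summing the groups: <K> = -A^9 - 2*A + 2*A^-3 - 2*A^-7 + 3*A^-11 - 2*A^-15 + 2*A^-19 - A^-23
Normalise by the writhe: (-A^3)^(-w) = (-A^3)^(-7) = -A^-21, so f(A) = -A^-21 * <K> = A^-12 + 2*A^-20 - 2*A^-24 + 2*A^-28 - 3*A^-32 + 2*A^-36 - 2*A^-40 + A^-44.
Substitute A = t^(-1/4), i.e. A^e → t^(-e/4): V(t) = t^11 - 2*t^10 + 2*t^9 - 3*t^8 + 2*t^7 - 2*t^6 + 2*t^5 + t^3

Answer: t^11 - 2*t^10 + 2*t^9 - 3*t^8 + 2*t^7 - 2*t^6 + 2*t^5 + t^3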